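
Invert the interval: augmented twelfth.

diminished fourth

First reduce the compound augmented twelfth to its simple form, an augmented fifth.
Interval numbers invert to sum to nine: 5 + 4 = 9, so a fifth inverts to a fourth.
And augmented becomes diminished under inversion, so we get a diminished fourth.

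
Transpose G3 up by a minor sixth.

Eb4

Counting six letter names up from G lands on E.
A minor sixth spans 8 semitones, so from G3 the target pitch is Eb4.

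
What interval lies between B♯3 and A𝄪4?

B to A spans seven letter names (B-C-D-E-F-G-A) — that makes it a seventh of some quality.
Counting semitones, B#3→A##4 is 11, which is the major seventh.

M7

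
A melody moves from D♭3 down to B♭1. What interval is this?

minor tenth

Descending from Db3 to Bb1 is the same interval as ascending Bb1 to Db3.
B to D spans three letter names (B-C-D), plus an octave, so the interval is some kind of tenth.
At 15 semitones, Bb1→Db3 falls one short of a major tenth: minor.
(Equivalently, a compound minor third: a minor third plus an octave.)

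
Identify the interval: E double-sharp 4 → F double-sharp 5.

minor ninth

E to F spans two letter names (E-F), plus an octave, so the interval is some kind of ninth.
At 13 semitones, E##4→F##5 falls one short of a major ninth: minor.
(Equivalently, a compound minor second: a minor second plus an octave.)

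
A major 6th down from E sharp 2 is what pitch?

G sharp 1

The sixth takes the letter from E down to G.
A major sixth is 9 semitones; 9 semitones down from E#2 gives G#1.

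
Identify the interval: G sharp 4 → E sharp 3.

minor 10th

Descending from G#4 to E#3 is the same interval as ascending E#3 to G#4.
E to G spans three letter names (E-F-G), plus an octave, so the interval is some kind of tenth.
A major tenth would be 16 semitones, but E#3 to G#4 is 15 — one semitone narrower, making it a minor tenth.
(Equivalently, a compound minor third: a minor third plus an octave.)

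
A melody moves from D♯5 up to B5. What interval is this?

minor 6th

D to B spans six letter names (D-E-F-G-A-B), so the interval is some kind of sixth.
D#5 to B5 is 8 semitones, a half step short of the major sixth (9), so this is minor.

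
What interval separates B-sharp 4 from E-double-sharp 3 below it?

diminished twelfth

Descending from B#4 to E##3 is the same interval as ascending E##3 to B#4.
E to B spans five letter names (E-F-G-A-B), plus an octave: a twelfth.
A perfect twelfth would be 19 semitones; E##3 to B#4 is 18, one semitone narrower, so the interval is diminished.
(Equivalently, a compound diminished fifth: a diminished fifth plus an octave.)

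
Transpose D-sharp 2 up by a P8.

An octave keeps the letter name D, an octave up from D.
A perfect octave is 12 semitones; 12 semitones up from D#2 gives D#3.

D-sharp 3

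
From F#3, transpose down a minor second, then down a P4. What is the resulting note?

B#2

F#3 down a minor second → E#3 (1 semitone).
E#3 down a perfect fourth → B#2 (5 semitones).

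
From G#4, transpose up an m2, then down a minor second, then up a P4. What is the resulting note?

C#5

A minor second up from G#4 is A4.
A minor second down from A4 is G#4.
A perfect fourth up from G#4 is C#5.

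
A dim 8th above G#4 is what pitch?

G5

The letter stays G (same as the start), shifted an octave up.
A diminished octave is 11 semitones; 11 semitones up from G#4 gives G5.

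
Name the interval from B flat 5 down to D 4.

minor 13th

Descending from Bb5 to D4 is the same interval as ascending D4 to Bb5.
D to B spans six letter names (D-E-F-G-A-B), plus an octave: a thirteenth.
At 20 semitones, D4→Bb5 falls one short of a major thirteenth: minor.
(Equivalently, a compound minor sixth: a minor sixth plus an octave.)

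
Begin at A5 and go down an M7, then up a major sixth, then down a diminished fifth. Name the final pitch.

A5 down a major seventh → Bb4 (11 semitones).
A major sixth up from Bb4 is G5.
A diminished fifth down from G5 is C#5.

C#5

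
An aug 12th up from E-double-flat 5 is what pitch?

Five letters up from E (plus an octave) reaches B.
Moving 20 semitones up from Ebb5 (the size of an augmented twelfth) reaches Bb6.

B-flat 6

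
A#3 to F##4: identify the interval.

A to F spans six letter names (A-B-C-D-E-F): a sixth.
Counting semitones, A#3→F##4 is 9, which is the major sixth.

major sixth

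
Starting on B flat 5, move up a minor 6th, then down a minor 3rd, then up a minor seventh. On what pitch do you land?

A minor sixth up from Bb5 is Gb6.
Gb6 down a minor third → Eb6 (3 semitones).
Up a minor seventh from Eb6: Db7 (10 semitones up).

D flat 7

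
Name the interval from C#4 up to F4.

C to F spans four letter names (C-D-E-F), so the interval is some kind of fourth.
The perfect fourth is 5 semitones; here we have 4, one semitone narrower: diminished.

diminished 4th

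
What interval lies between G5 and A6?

G to A spans two letter names (G-A), plus an octave — that makes it a ninth of some quality.
G5 to A6 is 14 semitones, matching the major ninth exactly, so the quality is major.
(Equivalently, a compound major second: a major second plus an octave.)

major ninth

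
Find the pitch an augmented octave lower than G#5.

G4

The letter stays G (same as the start), shifted an octave down.
Moving 13 semitones down from G#5 (the size of an augmented octave) reaches G4.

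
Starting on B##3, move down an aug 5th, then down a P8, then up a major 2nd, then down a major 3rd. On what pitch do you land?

D#2

An augmented fifth down from B##3 is E#3.
Down a perfect octave from E#3: E#2 (12 semitones down).
Up a major second from E#2: F##2 (2 semitones up).
A major third down from F##2 is D#2.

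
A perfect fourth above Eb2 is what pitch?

The fourth takes the letter from E up to A.
A perfect fourth is 5 semitones; 5 semitones up from Eb2 gives Ab2.

Ab2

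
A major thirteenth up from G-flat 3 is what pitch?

E-flat 5

Six letters up from G (plus an octave) reaches E.
A major thirteenth spans 21 semitones, so from Gb3 the target pitch is Eb5.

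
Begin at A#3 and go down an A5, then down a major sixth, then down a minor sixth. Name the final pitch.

A1

An augmented fifth down from A#3 is D3.
D3 down a major sixth → F2 (9 semitones).
Down a minor sixth from F2: A1 (8 semitones down).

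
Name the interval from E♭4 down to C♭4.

Descending from Eb4 to Cb4 is the same interval as ascending Cb4 to Eb4.
C to E spans three letter names (C-D-E) — that makes it a third of some quality.
The major third spans 4 semitones, and Cb4 to Eb4 is exactly 4 semitones — so this is a major third.

major third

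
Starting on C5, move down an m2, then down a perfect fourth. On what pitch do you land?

A minor second down from C5 is B4.
B4 down a perfect fourth → F#4 (5 semitones).

F#4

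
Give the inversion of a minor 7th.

major second

Interval numbers invert to sum to nine: 7 + 2 = 9, so a seventh inverts to a second.
Quality inverts too: minor becomes major. That makes the inversion a major second.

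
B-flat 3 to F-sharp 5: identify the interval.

augmented 12th

B to F spans five letter names (B-C-D-E-F), plus an octave — that makes it a twelfth of some quality.
The perfect twelfth is 19 semitones; here we have 20, one semitone wider: augmented.
(Equivalently, a compound augmented fifth: an augmented fifth plus an octave.)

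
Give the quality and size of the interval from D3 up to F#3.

M3

D to F spans three letter names (D-E-F) — that makes it a third of some quality.
D3 to F#3 is 4 semitones, matching the major third exactly, so the quality is major.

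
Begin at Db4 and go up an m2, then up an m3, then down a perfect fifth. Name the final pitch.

A minor second up from Db4 is Ebb4.
Up a minor third from Ebb4: Gbb4 (3 semitones up).
A perfect fifth down from Gbb4 is Cbb4.

Cbb4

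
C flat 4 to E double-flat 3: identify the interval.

major 6th

Descending from Cb4 to Ebb3 is the same interval as ascending Ebb3 to Cb4.
E to C spans six letter names (E-F-G-A-B-C), so the interval is some kind of sixth.
The major sixth spans 9 semitones, and Ebb3 to Cb4 is exactly 9 semitones — so this is a major sixth.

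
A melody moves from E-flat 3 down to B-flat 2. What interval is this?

Descending from Eb3 to Bb2 is the same interval as ascending Bb2 to Eb3.
B to E spans four letter names (B-C-D-E): a fourth.
Bb2 to Eb3 is 5 semitones, matching the perfect fourth exactly, so the quality is perfect.

perfect fourth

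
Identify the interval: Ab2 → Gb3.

minor seventh

A to G spans seven letter names (A-B-C-D-E-F-G), so the interval is some kind of seventh.
A major seventh would be 11 semitones, but Ab2 to Gb3 is 10 — one semitone narrower, making it a minor seventh.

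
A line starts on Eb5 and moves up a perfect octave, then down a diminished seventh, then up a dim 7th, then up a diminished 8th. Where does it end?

Ebb7

Eb5 up a perfect octave → Eb6 (12 semitones).
A diminished seventh down from Eb6 is F#5.
Up a diminished seventh from F#5: Eb6 (9 semitones up).
A diminished octave up from Eb6 is Ebb7.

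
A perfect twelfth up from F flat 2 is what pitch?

The twelfth's letter: F up five letter names plus an octave → C.
A perfect twelfth is 19 semitones; 19 semitones up from Fb2 gives Cb4.

C flat 4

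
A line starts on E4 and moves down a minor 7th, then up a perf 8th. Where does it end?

Down a minor seventh from E4: F#3 (10 semitones down).
F#3 up a perfect octave → F#4 (12 semitones).

F#4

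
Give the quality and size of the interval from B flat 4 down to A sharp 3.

Descending from Bb4 to A#3 is the same interval as ascending A#3 to Bb4.
A to B spans two letter names (A-B), plus an octave: a ninth.
A major ninth would be 14 semitones; A#3 to Bb4 is 12, two semitones narrower, so the interval is diminished.

diminished ninth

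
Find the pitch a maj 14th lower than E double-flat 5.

The fourteenth's letter: E down seven letter names plus an octave → F.
A major fourteenth is 23 semitones; 23 semitones down from Ebb5 gives Fbb3.

F double-flat 3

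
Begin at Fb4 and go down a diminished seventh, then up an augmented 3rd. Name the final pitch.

B#3

A diminished seventh down from Fb4 is G3.
Up an augmented third from G3: B#3 (5 semitones up).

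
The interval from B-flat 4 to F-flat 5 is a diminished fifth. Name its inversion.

augmented fourth

Interval numbers invert to sum to nine: 5 + 4 = 9, so a fifth inverts to a fourth.
Quality inverts too: diminished becomes augmented. That makes the inversion an augmented fourth.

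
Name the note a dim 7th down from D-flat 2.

E 1

The seventh takes the letter from D down to E.
A diminished seventh spans 9 semitones, so from Db2 the target pitch is E1.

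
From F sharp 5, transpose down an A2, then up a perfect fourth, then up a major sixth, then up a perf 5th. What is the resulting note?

An augmented second down from F#5 is Eb5.
Eb5 up a perfect fourth → Ab5 (5 semitones).
Up a major sixth from Ab5: F6 (9 semitones up).
A perfect fifth up from F6 is C7.

C 7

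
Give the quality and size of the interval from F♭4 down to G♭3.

Descending from Fb4 to Gb3 is the same interval as ascending Gb3 to Fb4.
G to F spans seven letter names (G-A-B-C-D-E-F): a seventh.
At 10 semitones, Gb3→Fb4 falls one short of a major seventh: minor.

minor seventh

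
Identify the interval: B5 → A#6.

M7

B to A spans seven letter names (B-C-D-E-F-G-A): a seventh.
Counting semitones, B5→A#6 is 11, which is the major seventh.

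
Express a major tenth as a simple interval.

Each octave removed subtracts seven from the number: 10 − 7 = 3.
That makes a major tenth a compound major third — an octave plus a major third.

M3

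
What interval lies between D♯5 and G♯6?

D to G spans four letter names (D-E-F-G), plus an octave, so the interval is some kind of eleventh.
Counting semitones, D#5→G#6 is 17, which is the perfect eleventh.
(Equivalently, a compound perfect fourth: a perfect fourth plus an octave.)

perfect eleventh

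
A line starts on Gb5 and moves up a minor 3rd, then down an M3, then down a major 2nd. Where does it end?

Fbb5

Gb5 up a minor third → Bbb5 (3 semitones).
Bbb5 down a major third → Gbb5 (4 semitones).
A major second down from Gbb5 is Fbb5.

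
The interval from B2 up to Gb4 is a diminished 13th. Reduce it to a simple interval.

diminished sixth

Subtracting seven from the interval number removes an octave: 13 − 7 = 6.
Quality carries through unchanged, so the simple form is a diminished sixth.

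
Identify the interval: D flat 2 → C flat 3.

D to C spans seven letter names (D-E-F-G-A-B-C): a seventh.
Db2 to Cb3 is 10 semitones, a half step short of the major seventh (11), so this is minor.

minor seventh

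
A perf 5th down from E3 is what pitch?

A2

Counting five letter names down from E lands on A.
A perfect fifth spans 7 semitones, so from E3 the target pitch is A2.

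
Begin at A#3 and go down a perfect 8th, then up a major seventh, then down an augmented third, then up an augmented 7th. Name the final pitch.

D##4

Down a perfect octave from A#3: A#2 (12 semitones down).
A#2 up a major seventh → G##3 (11 semitones).
Down an augmented third from G##3: E3 (5 semitones down).
An augmented seventh up from E3 is D##4.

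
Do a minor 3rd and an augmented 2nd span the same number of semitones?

Yes

A minor third spans 3 semitones, and an augmented second also spans 3 semitones — they're enharmonic.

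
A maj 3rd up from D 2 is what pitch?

F sharp 2

The third takes the letter from D up to F.
A major third is 4 semitones; 4 semitones up from D2 gives F#2.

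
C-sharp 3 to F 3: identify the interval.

d4

C to F spans four letter names (C-D-E-F): a fourth.
C#3 to F3 spans 4 semitones — one semitone narrower than the perfect fourth (5) — giving a diminished fourth.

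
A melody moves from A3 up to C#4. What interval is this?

major 3rd

A to C spans three letter names (A-B-C): a third.
A3 to C#4 is 4 semitones, matching the major third exactly, so the quality is major.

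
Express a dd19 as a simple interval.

dd5

Each octave removed subtracts seven from the number: 19 − 14 = 5.
So a doubly diminished nineteenth is 2 octaves plus a doubly diminished fifth. The quality is unchanged.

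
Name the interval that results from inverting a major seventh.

Interval numbers invert to sum to nine: 7 + 2 = 9, so a seventh inverts to a second.
Quality inverts too: major becomes minor. That makes the inversion a minor second.

minor second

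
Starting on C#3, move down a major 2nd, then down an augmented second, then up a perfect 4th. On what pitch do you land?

C#3 down a major second → B2 (2 semitones).
An augmented second down from B2 is Ab2.
Ab2 up a perfect fourth → Db3 (5 semitones).

Db3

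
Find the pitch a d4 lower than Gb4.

Counting four letter names down from G lands on D.
A diminished fourth is 4 semitones; 4 semitones down from Gb4 gives D4.

D4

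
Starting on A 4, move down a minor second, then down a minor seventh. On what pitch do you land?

A4 down a minor second → G#4 (1 semitone).
A minor seventh down from G#4 is A#3.

A sharp 3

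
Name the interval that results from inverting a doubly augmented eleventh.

dd5

First reduce the compound doubly augmented eleventh to its simple form, a doubly augmented fourth.
Inverted interval numbers add to nine, so a fourth pairs with a fifth (4 + 5 = 9).
Quality inverts too: doubly augmented becomes doubly diminished. That makes the inversion a doubly diminished fifth.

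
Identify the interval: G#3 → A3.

minor 2nd

G to A spans two letter names (G-A) — that makes it a second of some quality.
At 1 semitone, G#3→A3 falls one short of a major second: minor.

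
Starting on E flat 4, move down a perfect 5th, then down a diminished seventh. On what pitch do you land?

Eb4 down a perfect fifth → Ab3 (7 semitones).
Down a diminished seventh from Ab3: B2 (9 semitones down).

B 2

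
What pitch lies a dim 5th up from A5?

Eb6

The fifth takes the letter from A up to E.
A diminished fifth spans 6 semitones, so from A5 the target pitch is Eb6.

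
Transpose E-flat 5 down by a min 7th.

Counting seven letter names down from E lands on F.
A minor seventh is 10 semitones; 10 semitones down from Eb5 gives F4.

F 4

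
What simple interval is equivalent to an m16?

Take out 2 octaves (14 from the number): 16 − 14 = 2.
So a minor sixteenth is 2 octaves plus a minor second. The quality is unchanged.

m2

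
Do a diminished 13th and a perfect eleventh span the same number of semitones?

19 semitones (diminished thirteenth) vs 17 semitones (perfect eleventh): not equal.

No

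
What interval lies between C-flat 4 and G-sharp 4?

C to G spans five letter names (C-D-E-F-G), so the interval is some kind of fifth.
A perfect fifth would be 7 semitones; Cb4 to G#4 is 9, two semitones wider, so the interval is doubly augmented.

doubly augmented 5th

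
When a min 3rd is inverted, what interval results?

major sixth

Inverted interval numbers add to nine, so a third pairs with a sixth (3 + 6 = 9).
And minor becomes major under inversion, so we get a major sixth.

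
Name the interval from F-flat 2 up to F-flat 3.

F to F is the same letter name, plus an octave — that makes it an octave of some quality.
Counting semitones, Fb2→Fb3 is 12, which is the perfect octave.

perfect 8th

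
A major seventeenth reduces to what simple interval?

Take out 2 octaves (14 from the number): 17 − 14 = 3.
Quality carries through unchanged, so the simple form is a major third.

M3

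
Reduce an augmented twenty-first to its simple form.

augmented 7th

Subtracting seven from the interval number removes an octave: 21 − 14 = 7.
Quality carries through unchanged, so the simple form is an augmented seventh.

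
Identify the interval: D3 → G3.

P4

D to G spans four letter names (D-E-F-G), so the interval is some kind of fourth.
D3 to G3 is 5 semitones, matching the perfect fourth exactly, so the quality is perfect.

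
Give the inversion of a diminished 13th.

augmented 3rd

First reduce the compound diminished thirteenth to its simple form, a diminished sixth.
Inverted interval numbers add to nine, so a sixth pairs with a third (6 + 3 = 9).
Quality inverts too: diminished becomes augmented. That makes the inversion an augmented third.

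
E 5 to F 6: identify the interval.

E to F spans two letter names (E-F), plus an octave, so the interval is some kind of ninth.
At 13 semitones, E5→F6 falls one short of a major ninth: minor.
(Equivalently, a compound minor second: a minor second plus an octave.)

minor 9th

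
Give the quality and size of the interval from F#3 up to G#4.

major 9th

F to G spans two letter names (F-G), plus an octave, so the interval is some kind of ninth.
Counting semitones, F#3→G#4 is 14, which is the major ninth.
(Equivalently, a compound major second: a major second plus an octave.)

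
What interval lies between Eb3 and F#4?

E to F spans two letter names (E-F), plus an octave, so the interval is some kind of ninth.
Eb3 to F#4 spans 15 semitones — one semitone wider than the major ninth (14) — giving an augmented ninth.
(Equivalently, a compound augmented second: an augmented second plus an octave.)

A9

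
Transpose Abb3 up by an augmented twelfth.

Five letters up from A (plus an octave) reaches E.
An augmented twelfth is 20 semitones; 20 semitones up from Abb3 gives Eb5.

Eb5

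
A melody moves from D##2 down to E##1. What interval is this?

minor seventh

Descending from D##2 to E##1 is the same interval as ascending E##1 to D##2.
E to D spans seven letter names (E-F-G-A-B-C-D), so the interval is some kind of seventh.
E##1 to D##2 is 10 semitones, a half step short of the major seventh (11), so this is minor.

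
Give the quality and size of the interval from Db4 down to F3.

minor sixth

Descending from Db4 to F3 is the same interval as ascending F3 to Db4.
F to D spans six letter names (F-G-A-B-C-D) — that makes it a sixth of some quality.
A major sixth would be 9 semitones, but F3 to Db4 is 8 — one semitone narrower, making it a minor sixth.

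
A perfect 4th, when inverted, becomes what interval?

perfect 5th

Inverted interval numbers add to nine, so a fourth pairs with a fifth (4 + 5 = 9).
Quality inverts too: perfect stays perfect. That makes the inversion a perfect fifth.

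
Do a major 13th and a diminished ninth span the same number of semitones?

No

A major thirteenth spans 21 semitones; a diminished ninth spans 12 semitones. They differ by 9.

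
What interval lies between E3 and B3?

E to B spans five letter names (E-F-G-A-B): a fifth.
Counting semitones, E3→B3 is 7, which is the perfect fifth.

P5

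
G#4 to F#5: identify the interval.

minor seventh

G to F spans seven letter names (G-A-B-C-D-E-F): a seventh.
At 10 semitones, G#4→F#5 falls one short of a major seventh: minor.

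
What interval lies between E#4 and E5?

diminished octave

E to E is the same letter name, plus an octave, so the interval is some kind of octave.
The perfect octave is 12 semitones; here we have 11, one semitone narrower: diminished.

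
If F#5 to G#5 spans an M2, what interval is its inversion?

Inverted interval numbers add to nine, so a second pairs with a seventh (2 + 7 = 9).
And major becomes minor under inversion, so we get a minor seventh.

minor seventh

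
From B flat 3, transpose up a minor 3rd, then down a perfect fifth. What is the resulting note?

A minor third up from Bb3 is Db4.
Db4 down a perfect fifth → Gb3 (7 semitones).

G flat 3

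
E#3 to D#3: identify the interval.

major second

Descending from E#3 to D#3 is the same interval as ascending D#3 to E#3.
D to E spans two letter names (D-E) — that makes it a second of some quality.
Counting semitones, D#3→E#3 is 2, which is the major second.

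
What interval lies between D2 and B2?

major sixth

D to B spans six letter names (D-E-F-G-A-B) — that makes it a sixth of some quality.
The major sixth spans 9 semitones, and D2 to B2 is exactly 9 semitones — so this is a major sixth.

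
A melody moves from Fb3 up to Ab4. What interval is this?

F to A spans three letter names (F-G-A), plus an octave, so the interval is some kind of tenth.
The major tenth spans 16 semitones, and Fb3 to Ab4 is exactly 16 semitones — so this is a major tenth.
(Equivalently, a compound major third: a major third plus an octave.)

M10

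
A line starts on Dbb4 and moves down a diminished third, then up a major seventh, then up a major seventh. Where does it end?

Dbb4 down a diminished third → Bb3 (2 semitones).
A major seventh up from Bb3 is A4.
A4 up a major seventh → G#5 (11 semitones).

G#5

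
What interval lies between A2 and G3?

A to G spans seven letter names (A-B-C-D-E-F-G): a seventh.
A2 to G3 is 10 semitones, a half step short of the major seventh (11), so this is minor.

minor 7th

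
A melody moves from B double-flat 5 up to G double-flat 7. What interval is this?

B to G spans six letter names (B-C-D-E-F-G), plus an octave — that makes it a thirteenth of some quality.
A major thirteenth would be 21 semitones, but Bbb5 to Gbb7 is 20 — one semitone narrower, making it a minor thirteenth.
(Equivalently, a compound minor sixth: a minor sixth plus an octave.)

minor 13th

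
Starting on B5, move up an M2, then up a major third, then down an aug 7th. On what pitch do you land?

B5 up a major second → C#6 (2 semitones).
Up a major third from C#6: E#6 (4 semitones up).
An augmented seventh down from E#6 is F5.

F5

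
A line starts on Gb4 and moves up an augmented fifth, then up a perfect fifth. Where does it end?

A5

An augmented fifth up from Gb4 is D5.
A perfect fifth up from D5 is A5.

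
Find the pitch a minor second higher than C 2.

Counting two letter names up from C lands on D.
Moving 1 semitone up from C2 (the size of a minor second) reaches Db2.

D-flat 2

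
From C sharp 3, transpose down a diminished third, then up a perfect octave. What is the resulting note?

A double-sharp 3

C#3 down a diminished third → A##2 (2 semitones).
Up a perfect octave from A##2: A##3 (12 semitones up).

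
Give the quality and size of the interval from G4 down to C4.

perfect fifth

Descending from G4 to C4 is the same interval as ascending C4 to G4.
C to G spans five letter names (C-D-E-F-G), so the interval is some kind of fifth.
The perfect fifth spans 7 semitones, and C4 to G4 is exactly 7 semitones — so this is a perfect fifth.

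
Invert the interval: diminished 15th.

First reduce the compound diminished fifteenth to its simple form, a diminished octave.
The rule of nine gives the new number: 9 − 8 = 1, so an octave becomes a unison.
Quality inverts too: diminished becomes augmented. That makes the inversion an augmented unison.

A1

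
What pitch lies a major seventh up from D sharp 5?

C double-sharp 6

Counting seven letter names up from D lands on C.
A major seventh is 11 semitones; 11 semitones up from D#5 gives C##6.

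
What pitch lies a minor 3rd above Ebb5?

Gbb5

Counting three letter names up from E lands on G.
A minor third is 3 semitones; 3 semitones up from Ebb5 gives Gbb5.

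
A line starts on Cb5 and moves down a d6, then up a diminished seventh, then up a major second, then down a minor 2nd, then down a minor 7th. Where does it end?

E4

Down a diminished sixth from Cb5: E4 (7 semitones down).
Up a diminished seventh from E4: Db5 (9 semitones up).
Db5 up a major second → Eb5 (2 semitones).
Eb5 down a minor second → D5 (1 semitone).
A minor seventh down from D5 is E4.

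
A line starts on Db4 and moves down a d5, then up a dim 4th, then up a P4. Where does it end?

Fb4

Db4 down a diminished fifth → G3 (6 semitones).
A diminished fourth up from G3 is Cb4.
Up a perfect fourth from Cb4: Fb4 (5 semitones up).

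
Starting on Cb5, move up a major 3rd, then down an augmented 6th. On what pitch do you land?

A major third up from Cb5 is Eb5.
An augmented sixth down from Eb5 is Gbb4.

Gbb4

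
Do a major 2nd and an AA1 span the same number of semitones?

Yes

Both span 2 semitones: a major second and a doubly augmented unison are the same chromatic distance.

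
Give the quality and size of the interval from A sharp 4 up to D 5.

d4

A to D spans four letter names (A-B-C-D) — that makes it a fourth of some quality.
The perfect fourth is 5 semitones; here we have 4, one semitone narrower: diminished.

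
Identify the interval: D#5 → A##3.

diminished 11th

Descending from D#5 to A##3 is the same interval as ascending A##3 to D#5.
A to D spans four letter names (A-B-C-D), plus an octave: an eleventh.
The perfect eleventh is 17 semitones; here we have 16, one semitone narrower: diminished.
(Equivalently, a compound diminished fourth: a diminished fourth plus an octave.)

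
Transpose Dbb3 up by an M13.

Counting six letter names plus an octave up from D lands on B.
A major thirteenth is 21 semitones; 21 semitones up from Dbb3 gives Bbb4.

Bbb4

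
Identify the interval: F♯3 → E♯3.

minor 2nd

Descending from F#3 to E#3 is the same interval as ascending E#3 to F#3.
E to F spans two letter names (E-F): a second.
At 1 semitone, E#3→F#3 falls one short of a major second: minor.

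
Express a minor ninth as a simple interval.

minor second

Each octave removed subtracts seven from the number: 9 − 7 = 2.
Quality carries through unchanged, so the simple form is a minor second.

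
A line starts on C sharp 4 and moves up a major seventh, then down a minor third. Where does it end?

A major seventh up from C#4 is B#4.
Down a minor third from B#4: G##4 (3 semitones down).

G double-sharp 4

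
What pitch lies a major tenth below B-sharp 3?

The tenth's letter: B down three letter names plus an octave → G.
A major tenth spans 16 semitones, so from B#3 the target pitch is G#2.

G-sharp 2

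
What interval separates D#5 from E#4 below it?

Descending from D#5 to E#4 is the same interval as ascending E#4 to D#5.
E to D spans seven letter names (E-F-G-A-B-C-D), so the interval is some kind of seventh.
At 10 semitones, E#4→D#5 falls one short of a major seventh: minor.

m7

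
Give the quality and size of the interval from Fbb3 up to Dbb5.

major thirteenth

F to D spans six letter names (F-G-A-B-C-D), plus an octave: a thirteenth.
Fbb3 to Dbb5 is 21 semitones, matching the major thirteenth exactly, so the quality is major.
(Equivalently, a compound major sixth: a major sixth plus an octave.)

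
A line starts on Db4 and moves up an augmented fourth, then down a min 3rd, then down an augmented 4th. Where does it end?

Bb3

An augmented fourth up from Db4 is G4.
Down a minor third from G4: E4 (3 semitones down).
Down an augmented fourth from E4: Bb3 (6 semitones down).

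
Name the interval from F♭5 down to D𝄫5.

major 3rd

Descending from Fb5 to Dbb5 is the same interval as ascending Dbb5 to Fb5.
D to F spans three letter names (D-E-F): a third.
The major third spans 4 semitones, and Dbb5 to Fb5 is exactly 4 semitones — so this is a major third.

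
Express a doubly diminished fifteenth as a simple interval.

doubly diminished 8th

Subtracting seven from the interval number removes an octave: 15 − 7 = 8.
So a doubly diminished fifteenth is an octave plus a doubly diminished octave. The quality is unchanged.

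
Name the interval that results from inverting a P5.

Interval numbers invert to sum to nine: 5 + 4 = 9, so a fifth inverts to a fourth.
The quality also flips — perfect stays perfect — giving a perfect fourth.

perfect fourth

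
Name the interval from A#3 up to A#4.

A to A is the same letter name, plus an octave, so the interval is some kind of octave.
Counting semitones, A#3→A#4 is 12, which is the perfect octave.

perfect octave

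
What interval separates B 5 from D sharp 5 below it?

Descending from B5 to D#5 is the same interval as ascending D#5 to B5.
D to B spans six letter names (D-E-F-G-A-B) — that makes it a sixth of some quality.
D#5 to B5 is 8 semitones, a half step short of the major sixth (9), so this is minor.

minor 6th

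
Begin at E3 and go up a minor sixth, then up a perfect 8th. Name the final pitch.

C5

E3 up a minor sixth → C4 (8 semitones).
C4 up a perfect octave → C5 (12 semitones).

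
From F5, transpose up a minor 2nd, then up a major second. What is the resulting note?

Ab5

F5 up a minor second → Gb5 (1 semitone).
Gb5 up a major second → Ab5 (2 semitones).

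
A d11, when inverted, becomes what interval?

augmented 5th

First reduce the compound diminished eleventh to its simple form, a diminished fourth.
Inverted interval numbers add to nine, so a fourth pairs with a fifth (4 + 5 = 9).
The quality also flips — diminished becomes augmented — giving an augmented fifth.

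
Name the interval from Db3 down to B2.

Descending from Db3 to B2 is the same interval as ascending B2 to Db3.
B to D spans three letter names (B-C-D), so the interval is some kind of third.
The major third is 4 semitones; here we have 2, two semitones narrower: diminished.

d3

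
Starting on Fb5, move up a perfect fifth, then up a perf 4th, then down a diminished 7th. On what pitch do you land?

Fb5 up a perfect fifth → Cb6 (7 semitones).
Cb6 up a perfect fourth → Fb6 (5 semitones).
Fb6 down a diminished seventh → G5 (9 semitones).

G5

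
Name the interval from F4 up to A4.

F to A spans three letter names (F-G-A): a third.
Counting semitones, F4→A4 is 4, which is the major third.

major third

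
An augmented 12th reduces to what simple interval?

Each octave removed subtracts seven from the number: 12 − 7 = 5.
So an augmented twelfth is an octave plus an augmented fifth. The quality is unchanged.

augmented fifth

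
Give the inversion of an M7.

minor second

Interval numbers invert to sum to nine: 7 + 2 = 9, so a seventh inverts to a second.
Quality inverts too: major becomes minor. That makes the inversion a minor second.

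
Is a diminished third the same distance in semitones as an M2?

Yes

Both span 2 semitones: a diminished third and a major second are the same chromatic distance.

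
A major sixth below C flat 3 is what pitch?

E double-flat 2

Counting six letter names down from C lands on E.
A major sixth is 9 semitones; 9 semitones down from Cb3 gives Ebb2.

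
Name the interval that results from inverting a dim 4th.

augmented 5th

Inverted interval numbers add to nine, so a fourth pairs with a fifth (4 + 5 = 9).
And diminished becomes augmented under inversion, so we get an augmented fifth.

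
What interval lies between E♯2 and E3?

E to E is the same letter name, plus an octave: an octave.
The perfect octave is 12 semitones; here we have 11, one semitone narrower: diminished.

diminished octave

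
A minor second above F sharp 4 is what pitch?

G 4

The second takes the letter from F up to G.
A minor second spans 1 semitone, so from F#4 the target pitch is G4.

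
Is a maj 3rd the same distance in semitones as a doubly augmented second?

Both span 4 semitones: a major third and a doubly augmented second are the same chromatic distance.

Yes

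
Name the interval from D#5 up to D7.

diminished 15th

D to D is the same letter name, plus 2 octaves: a fifteenth.
A perfect fifteenth would be 24 semitones; D#5 to D7 is 23, one semitone narrower, so the interval is diminished.
(Equivalently, a compound diminished octave: a diminished octave plus an octave.)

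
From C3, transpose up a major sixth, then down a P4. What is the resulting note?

Up a major sixth from C3: A3 (9 semitones up).
A3 down a perfect fourth → E3 (5 semitones).

E3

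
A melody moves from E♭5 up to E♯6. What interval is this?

doubly augmented octave

E to E is the same letter name, plus an octave — that makes it an octave of some quality.
A perfect octave would be 12 semitones; Eb5 to E#6 is 14, two semitones wider, so the interval is doubly augmented.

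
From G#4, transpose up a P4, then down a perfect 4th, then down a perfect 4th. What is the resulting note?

A perfect fourth up from G#4 is C#5.
Down a perfect fourth from C#5: G#4 (5 semitones down).
Down a perfect fourth from G#4: D#4 (5 semitones down).

D#4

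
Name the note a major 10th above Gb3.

The tenth's letter: G up three letter names plus an octave → B.
A major tenth is 16 semitones; 16 semitones up from Gb3 gives Bb4.

Bb4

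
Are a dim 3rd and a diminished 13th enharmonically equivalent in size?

No

A diminished third is 2 semitones but a diminished thirteenth is 19 semitones — different sizes.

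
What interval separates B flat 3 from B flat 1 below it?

P15

Descending from Bb3 to Bb1 is the same interval as ascending Bb1 to Bb3.
B to B is the same letter name, plus 2 octaves, so the interval is some kind of fifteenth.
The perfect fifteenth spans 24 semitones, and Bb1 to Bb3 is exactly 24 semitones — so this is a perfect fifteenth.
(Equivalently, a compound perfect octave: a perfect octave plus an octave.)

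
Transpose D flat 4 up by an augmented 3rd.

F sharp 4

The third takes the letter from D up to F.
Moving 5 semitones up from Db4 (the size of an augmented third) reaches F#4.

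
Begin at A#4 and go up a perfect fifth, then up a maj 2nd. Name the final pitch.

Up a perfect fifth from A#4: E#5 (7 semitones up).
A major second up from E#5 is F##5.

F##5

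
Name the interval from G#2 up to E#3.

major sixth

G to E spans six letter names (G-A-B-C-D-E): a sixth.
The major sixth spans 9 semitones, and G#2 to E#3 is exactly 9 semitones — so this is a major sixth.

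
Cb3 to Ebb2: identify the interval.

major sixth

Descending from Cb3 to Ebb2 is the same interval as ascending Ebb2 to Cb3.
E to C spans six letter names (E-F-G-A-B-C): a sixth.
The major sixth spans 9 semitones, and Ebb2 to Cb3 is exactly 9 semitones — so this is a major sixth.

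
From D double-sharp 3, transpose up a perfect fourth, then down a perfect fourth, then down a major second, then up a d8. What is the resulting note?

C sharp 4

Up a perfect fourth from D##3: G##3 (5 semitones up).
G##3 down a perfect fourth → D##3 (5 semitones).
Down a major second from D##3: C##3 (2 semitones down).
Up a diminished octave from C##3: C#4 (11 semitones up).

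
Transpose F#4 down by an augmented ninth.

The ninth's letter: F down two letter names plus an octave → E.
Moving 15 semitones down from F#4 (the size of an augmented ninth) reaches Eb3.

Eb3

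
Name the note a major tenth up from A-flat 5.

Counting three letter names plus an octave up from A lands on C.
Moving 16 semitones up from Ab5 (the size of a major tenth) reaches C7.

C 7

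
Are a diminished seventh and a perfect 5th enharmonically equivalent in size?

A diminished seventh is 9 semitones but a perfect fifth is 7 semitones — different sizes.

No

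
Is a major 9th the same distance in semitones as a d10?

Yes

A major ninth = 14 semitones = a diminished tenth; enharmonically equal.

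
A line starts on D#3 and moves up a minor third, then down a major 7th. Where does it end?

A minor third up from D#3 is F#3.
F#3 down a major seventh → G2 (11 semitones).

G2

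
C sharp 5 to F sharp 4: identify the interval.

Descending from C#5 to F#4 is the same interval as ascending F#4 to C#5.
F to C spans five letter names (F-G-A-B-C) — that makes it a fifth of some quality.
Counting semitones, F#4→C#5 is 7, which is the perfect fifth.

perfect fifth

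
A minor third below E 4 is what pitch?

Counting three letter names down from E lands on C.
A minor third spans 3 semitones, so from E4 the target pitch is C#4.

C sharp 4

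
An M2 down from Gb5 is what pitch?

Fb5

The second takes the letter from G down to F.
A major second is 2 semitones; 2 semitones down from Gb5 gives Fb5.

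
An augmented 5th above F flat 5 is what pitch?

Five letter names up from F: C.
Moving 8 semitones up from Fb5 (the size of an augmented fifth) reaches C6.

C 6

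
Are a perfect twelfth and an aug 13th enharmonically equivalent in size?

No

A perfect twelfth is 19 semitones but an augmented thirteenth is 22 semitones — different sizes.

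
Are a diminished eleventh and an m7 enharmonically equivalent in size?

No

16 semitones (diminished eleventh) vs 10 semitones (minor seventh): not equal.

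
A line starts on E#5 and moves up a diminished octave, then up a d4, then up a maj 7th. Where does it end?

G7

Up a diminished octave from E#5: E6 (11 semitones up).
E6 up a diminished fourth → Ab6 (4 semitones).
A major seventh up from Ab6 is G7.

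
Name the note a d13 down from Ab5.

C#4

Counting six letter names plus an octave down from A lands on C.
Moving 19 semitones down from Ab5 (the size of a diminished thirteenth) reaches C#4.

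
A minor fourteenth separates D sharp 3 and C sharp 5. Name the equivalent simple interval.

m7

Take out an octave (7 from the number): 14 − 7 = 7.
Quality carries through unchanged, so the simple form is a minor seventh.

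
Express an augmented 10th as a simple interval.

A3

Subtracting seven from the interval number removes an octave: 10 − 7 = 3.
That makes an augmented tenth a compound augmented third — an octave plus an augmented third.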